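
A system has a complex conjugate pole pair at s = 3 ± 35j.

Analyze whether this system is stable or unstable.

Real part of poles is 3 (> 0, right half-plane). Unstable.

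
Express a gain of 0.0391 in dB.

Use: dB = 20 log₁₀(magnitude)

dB = 20 log₁₀(0.0391) = -28.2 dB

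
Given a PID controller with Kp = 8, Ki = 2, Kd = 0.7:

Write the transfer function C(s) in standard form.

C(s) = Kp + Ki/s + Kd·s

Substituting values: C(s) = 8 + 2/s + 0.7s = (0.7s² + 8s + 2)/s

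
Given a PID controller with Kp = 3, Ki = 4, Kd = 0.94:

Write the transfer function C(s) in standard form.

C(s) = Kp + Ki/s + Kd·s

Substituting values: C(s) = 3 + 4/s + 0.94s = (0.94s² + 3s + 4)/s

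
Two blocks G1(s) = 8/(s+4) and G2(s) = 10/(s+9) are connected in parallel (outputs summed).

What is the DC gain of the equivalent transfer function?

Parallel: G_eq = G1 + G2. DC gain = G1(0) + G2(0) = 8/4 + 10/9 = 2 + 1.1111 = 3.1111.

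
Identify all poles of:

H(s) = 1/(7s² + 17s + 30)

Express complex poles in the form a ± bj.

Discriminant = 17² - 4×7×30 = 289 - 840 = -551 < 0, so the poles are a complex conjugate pair s = (-17 ± j√551)/(2×7). Real part = -17/(2×7) = -17/14 ≈ -1.2143; imaginary part = ±√551/(2×7) ≈ 1.6767. Poles: s = -1.2143 ± 1.6767j.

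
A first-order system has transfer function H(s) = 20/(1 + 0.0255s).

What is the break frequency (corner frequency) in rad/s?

Corner frequency = 1/τ = 1/0.0255 = 39.216 rad/s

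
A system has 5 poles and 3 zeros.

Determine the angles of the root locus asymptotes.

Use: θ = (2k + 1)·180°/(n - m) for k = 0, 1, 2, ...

n - m = 5 - 3 = 2. Angles: θk = (2k + 1)·180°/2 = 90°, 270°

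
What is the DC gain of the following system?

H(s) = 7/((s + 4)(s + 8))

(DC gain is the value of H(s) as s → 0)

DC gain = H(0) = 7/(4 × 8) = 7/32 = 0.21875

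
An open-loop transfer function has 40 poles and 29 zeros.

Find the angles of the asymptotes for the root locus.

n - m = 40 - 29 = 11. Angles: θk = (2k + 1)·180°/11 = 16.36°, 49.09°, 81.82°, 114.55°, 147.27°, 180°, 212.73°, 245.45°, 278.18°, 310.91°, 343.64°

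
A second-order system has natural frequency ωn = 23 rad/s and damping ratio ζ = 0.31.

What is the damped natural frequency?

ωd = ωn√(1 - ζ²) = 23√(1 - 0.31²) = 21.87 rad/s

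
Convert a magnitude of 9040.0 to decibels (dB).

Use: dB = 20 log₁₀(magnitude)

dB = 20 log₁₀(9040.0) = 79.1 dB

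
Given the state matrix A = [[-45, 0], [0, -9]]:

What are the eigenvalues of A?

For diagonal matrix, eigenvalues are diagonal entries: λ₁ = -45, λ₂ = -9.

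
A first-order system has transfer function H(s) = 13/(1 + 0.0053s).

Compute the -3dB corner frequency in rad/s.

Corner frequency = 1/τ = 1/0.0053 = 188.679 rad/s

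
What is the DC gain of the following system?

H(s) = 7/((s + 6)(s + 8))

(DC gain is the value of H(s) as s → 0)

DC gain = H(0) = 7/(6 × 8) = 7/48 = 0.1458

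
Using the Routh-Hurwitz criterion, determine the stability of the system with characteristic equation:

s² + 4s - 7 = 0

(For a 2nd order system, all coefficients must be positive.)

Coefficients: 1, 4, -7. c=-7 not positive, so system is unstable.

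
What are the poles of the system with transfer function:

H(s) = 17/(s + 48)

Pole is where denominator = 0: s + 48 = 0, so s = -48.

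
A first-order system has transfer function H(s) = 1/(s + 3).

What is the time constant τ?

For H(s) = 1/(s + 1/τ), the pole is at -1/τ = -3, so τ = 1/3 = 0.3333 s.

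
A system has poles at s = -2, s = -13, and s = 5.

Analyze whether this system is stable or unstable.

Pole(s) at s = 5 are not in the left half-plane. System is unstable.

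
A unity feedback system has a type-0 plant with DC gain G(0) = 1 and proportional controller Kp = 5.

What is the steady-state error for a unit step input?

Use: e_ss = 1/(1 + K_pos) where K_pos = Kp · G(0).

K_pos = Kp · G(0) = 5 × 1 = 5. e_ss = 1/(1 + 5) = 0.1667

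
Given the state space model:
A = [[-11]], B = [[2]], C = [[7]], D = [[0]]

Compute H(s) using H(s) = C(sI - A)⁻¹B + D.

(sI - A)⁻¹ = 1/(s + 11). H(s) = 7 × 2/(s + 11) + 0 = 14/(s + 11).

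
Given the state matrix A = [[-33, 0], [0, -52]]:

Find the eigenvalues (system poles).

For diagonal matrix, eigenvalues are diagonal entries: λ₁ = -33, λ₂ = -52.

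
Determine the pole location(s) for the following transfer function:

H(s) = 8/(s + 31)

Pole is where denominator = 0: s + 31 = 0, so s = -31.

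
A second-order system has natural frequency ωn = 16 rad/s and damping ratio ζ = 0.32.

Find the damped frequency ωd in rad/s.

ωd = ωn√(1 - ζ²) = 16√(1 - 0.32²) = 15.16 rad/s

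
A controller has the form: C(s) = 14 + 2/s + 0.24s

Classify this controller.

This is a Proportional-Integral-Derivative (PID) controller.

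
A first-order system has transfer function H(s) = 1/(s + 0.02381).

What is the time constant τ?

For H(s) = 1/(s + 1/τ), the pole is at -1/τ = -0.02381, so τ = 1/0.02381 = 42 s.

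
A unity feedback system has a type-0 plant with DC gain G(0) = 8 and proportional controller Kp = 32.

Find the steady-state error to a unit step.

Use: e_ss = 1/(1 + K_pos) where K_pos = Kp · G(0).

K_pos = Kp · G(0) = 32 × 8 = 256. e_ss = 1/(1 + 256) = 0.0039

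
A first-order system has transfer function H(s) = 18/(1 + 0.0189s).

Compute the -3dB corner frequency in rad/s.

Corner frequency = 1/τ = 1/0.0189 = 52.91 rad/s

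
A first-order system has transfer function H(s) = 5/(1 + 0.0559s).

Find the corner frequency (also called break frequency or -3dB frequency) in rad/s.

Corner frequency = 1/τ = 1/0.0559 = 17.889 rad/s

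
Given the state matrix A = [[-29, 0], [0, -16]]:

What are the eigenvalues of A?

For diagonal matrix, eigenvalues are diagonal entries: λ₁ = -29, λ₂ = -16.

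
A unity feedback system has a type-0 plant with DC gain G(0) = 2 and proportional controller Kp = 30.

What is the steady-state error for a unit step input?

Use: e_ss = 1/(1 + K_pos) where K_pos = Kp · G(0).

K_pos = Kp · G(0) = 30 × 2 = 60. e_ss = 1/(1 + 60) = 0.0164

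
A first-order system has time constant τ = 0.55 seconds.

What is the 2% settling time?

For first-order system, 2% settling time ≈ 4τ = 4 × 0.55 = 2.2 s.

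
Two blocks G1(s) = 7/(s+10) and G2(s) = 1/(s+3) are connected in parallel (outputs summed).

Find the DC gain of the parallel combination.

Parallel: G_eq = G1 + G2. DC gain = G1(0) + G2(0) = 7/10 + 1/3 = 0.7 + 0.3333 = 1.0333.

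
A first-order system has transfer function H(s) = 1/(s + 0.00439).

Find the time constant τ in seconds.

For H(s) = 1/(s + 1/τ), the pole is at -1/τ = -0.00439, so τ = 1/0.00439 = 227.8 s.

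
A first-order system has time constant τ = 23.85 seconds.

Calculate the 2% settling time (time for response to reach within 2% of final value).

For first-order system, 2% settling time ≈ 4τ = 4 × 23.85 = 95.4 s.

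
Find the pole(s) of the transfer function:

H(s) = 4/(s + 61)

Pole is where denominator = 0: s + 61 = 0, so s = -61.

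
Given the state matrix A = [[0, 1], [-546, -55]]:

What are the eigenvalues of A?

det(A - λI) = λ² - (-55)λ + 546 = (λ - (-42))(λ - (-13)). Eigenvalues: -42, -13.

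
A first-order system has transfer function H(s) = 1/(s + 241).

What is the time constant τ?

For H(s) = 1/(s + 1/τ), the pole is at -1/τ = -241, so τ = 1/241 = 0.0041 s.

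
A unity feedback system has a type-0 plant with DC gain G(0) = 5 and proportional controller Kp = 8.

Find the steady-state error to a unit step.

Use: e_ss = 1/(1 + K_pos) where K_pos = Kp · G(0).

K_pos = Kp · G(0) = 8 × 5 = 40. e_ss = 1/(1 + 40) = 0.0244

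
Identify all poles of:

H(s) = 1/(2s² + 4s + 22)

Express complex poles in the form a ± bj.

Discriminant = 4² - 4×2×22 = 16 - 176 = -160 < 0, so the poles are a complex conjugate pair s = (-4 ± j√160)/(2×2). Real part = -4/(2×2) = -4/4 = -1; imaginary part = ±√160/(2×2) ≈ 3.1623. Poles: s = -1 ± 3.1623j.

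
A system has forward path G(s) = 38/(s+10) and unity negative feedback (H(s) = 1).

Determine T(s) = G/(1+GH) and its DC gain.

T(s) = G/(1+GH) = [38/(s+10)] / [1 + 38/(s+10)] = 38/(s+10+38) = 38/(s+48). DC gain = 38/48 = 0.7917.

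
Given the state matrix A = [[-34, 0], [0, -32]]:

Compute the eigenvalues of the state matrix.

For diagonal matrix, eigenvalues are diagonal entries: λ₁ = -34, λ₂ = -32.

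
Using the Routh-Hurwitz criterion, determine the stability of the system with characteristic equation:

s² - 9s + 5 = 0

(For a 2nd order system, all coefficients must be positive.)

Coefficients: 1, -9, 5. b=-9 not positive, so system is unstable.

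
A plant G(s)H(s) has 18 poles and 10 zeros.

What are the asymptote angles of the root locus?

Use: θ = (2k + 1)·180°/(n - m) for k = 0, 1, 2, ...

n - m = 18 - 10 = 8. Angles: θk = (2k + 1)·180°/8 = 22.5°, 67.5°, 112.5°, 157.5°, 202.5°, 247.5°, 292.5°, 337.5°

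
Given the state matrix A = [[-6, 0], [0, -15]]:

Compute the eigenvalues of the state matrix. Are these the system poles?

For diagonal matrix, eigenvalues are diagonal entries: λ₁ = -6, λ₂ = -15. Eigenvalues of A = system poles.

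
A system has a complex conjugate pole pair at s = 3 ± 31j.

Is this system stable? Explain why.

Real part of poles is 3 (> 0, right half-plane). Unstable.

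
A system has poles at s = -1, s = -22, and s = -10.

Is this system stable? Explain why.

All poles are in the left half-plane. System is stable.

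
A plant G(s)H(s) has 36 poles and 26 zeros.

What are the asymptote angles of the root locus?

n - m = 36 - 26 = 10. Angles: θk = (2k + 1)·180°/10 = 18°, 54°, 90°, 126°, 162°, 198°, 234°, 270°, 306°, 342°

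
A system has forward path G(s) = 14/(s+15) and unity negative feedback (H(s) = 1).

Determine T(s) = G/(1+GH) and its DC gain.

T(s) = G/(1+GH) = [14/(s+15)] / [1 + 14/(s+15)] = 14/(s+15+14) = 14/(s+29). DC gain = 14/29 = 0.4828.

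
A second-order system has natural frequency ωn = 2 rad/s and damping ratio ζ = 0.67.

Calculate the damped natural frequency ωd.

ωd = ωn√(1 - ζ²) = 2√(1 - 0.67²) = 1.48 rad/s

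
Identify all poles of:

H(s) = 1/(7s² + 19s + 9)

Discriminant = 19² - 4×7×9 = 361 - 252 = 109 > 0, so two distinct real poles. Using quadratic formula: s = (-19 ± √109)/(2×7) = (-19 ± √109)/14, with √109 ≈ 10.4403. s₁ ≈ -0.6114, s₂ ≈ -2.1029. Poles: s₁ = -0.6114, s₂ = -2.1029.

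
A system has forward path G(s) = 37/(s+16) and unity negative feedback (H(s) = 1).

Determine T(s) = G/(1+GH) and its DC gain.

T(s) = G/(1+GH) = [37/(s+16)] / [1 + 37/(s+16)] = 37/(s+16+37) = 37/(s+53). DC gain = 37/53 = 0.6981.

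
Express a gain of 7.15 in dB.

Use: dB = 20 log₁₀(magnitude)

dB = 20 log₁₀(7.15) = 17.1 dB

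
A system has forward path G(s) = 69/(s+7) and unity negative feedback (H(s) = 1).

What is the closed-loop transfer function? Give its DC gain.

T(s) = G/(1+GH) = [69/(s+7)] / [1 + 69/(s+7)] = 69/(s+7+69) = 69/(s+76). DC gain = 69/76 = 0.9079.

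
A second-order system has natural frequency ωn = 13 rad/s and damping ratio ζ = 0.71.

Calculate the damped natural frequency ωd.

ωd = ωn√(1 - ζ²) = 13√(1 - 0.71²) = 9.15 rad/s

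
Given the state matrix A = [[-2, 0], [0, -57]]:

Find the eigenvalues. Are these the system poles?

For diagonal matrix, eigenvalues are diagonal entries: λ₁ = -2, λ₂ = -57. Eigenvalues of A = system poles.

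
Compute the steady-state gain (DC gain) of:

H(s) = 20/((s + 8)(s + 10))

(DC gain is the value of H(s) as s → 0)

DC gain = H(0) = 20/(8 × 10) = 20/80 = 0.25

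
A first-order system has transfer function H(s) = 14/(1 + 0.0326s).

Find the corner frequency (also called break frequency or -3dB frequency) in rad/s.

Corner frequency = 1/τ = 1/0.0326 = 30.675 rad/s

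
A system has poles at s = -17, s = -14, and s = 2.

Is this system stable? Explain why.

Pole(s) at s = 2 are not in the left half-plane. System is unstable.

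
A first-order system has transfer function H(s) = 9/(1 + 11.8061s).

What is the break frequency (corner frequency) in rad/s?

Corner frequency = 1/τ = 1/11.8061 = 0.085 rad/s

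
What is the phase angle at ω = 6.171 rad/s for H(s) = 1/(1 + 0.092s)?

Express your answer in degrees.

Phase = -arctan(ωτ) = -arctan(6.171 × 0.092) = -29.6°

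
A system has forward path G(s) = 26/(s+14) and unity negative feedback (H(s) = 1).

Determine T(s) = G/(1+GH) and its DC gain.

T(s) = G/(1+GH) = [26/(s+14)] / [1 + 26/(s+14)] = 26/(s+14+26) = 26/(s+40). DC gain = 26/40 = 0.65.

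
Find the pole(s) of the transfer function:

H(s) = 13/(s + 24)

Pole is where denominator = 0: s + 24 = 0, so s = -24.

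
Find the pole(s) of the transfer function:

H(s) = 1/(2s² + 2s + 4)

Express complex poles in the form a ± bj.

Discriminant = 2² - 4×2×4 = 4 - 32 = -28 < 0, so the poles are a complex conjugate pair s = (-2 ± j√28)/(2×2). Real part = -2/(2×2) = -2/4 = -0.5; imaginary part = ±√28/(2×2) ≈ 1.3229. Poles: s = -0.5 ± 1.3229j.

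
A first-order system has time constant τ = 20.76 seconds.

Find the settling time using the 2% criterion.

For first-order system, 2% settling time ≈ 4τ = 4 × 20.76 = 83.04 s.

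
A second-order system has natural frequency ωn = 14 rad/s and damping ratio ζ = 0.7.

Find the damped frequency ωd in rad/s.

ωd = ωn√(1 - ζ²) = 14√(1 - 0.7²) = 10.0 rad/s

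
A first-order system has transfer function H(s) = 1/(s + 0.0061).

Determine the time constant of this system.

For H(s) = 1/(s + 1/τ), the pole is at -1/τ = -0.0061, so τ = 1/0.0061 = 163.9 s.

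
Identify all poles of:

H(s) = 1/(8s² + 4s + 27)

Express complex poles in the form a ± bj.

Discriminant = 4² - 4×8×27 = 16 - 864 = -848 < 0, so the poles are a complex conjugate pair s = (-4 ± j√848)/(2×8). Real part = -4/(2×8) = -4/16 = -0.25; imaginary part = ±√848/(2×8) ≈ 1.8200. Poles: s = -0.25 ± 1.8200j.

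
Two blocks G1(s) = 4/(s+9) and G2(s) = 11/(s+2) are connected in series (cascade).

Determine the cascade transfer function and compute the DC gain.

Series: multiply transfer functions. G_eq = 4/(s+9) × 11/(s+2) = 44/((s+9)(s+2)). DC gain = 44/(9×2) = 2.4444.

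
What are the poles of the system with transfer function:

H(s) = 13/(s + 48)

Pole is where denominator = 0: s + 48 = 0, so s = -48.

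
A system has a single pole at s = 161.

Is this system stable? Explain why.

Pole at s = 161 is in the right half-plane. Unstable.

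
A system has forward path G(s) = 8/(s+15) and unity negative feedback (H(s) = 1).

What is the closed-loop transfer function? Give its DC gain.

T(s) = G/(1+GH) = [8/(s+15)] / [1 + 8/(s+15)] = 8/(s+15+8) = 8/(s+23). DC gain = 8/23 = 0.3478.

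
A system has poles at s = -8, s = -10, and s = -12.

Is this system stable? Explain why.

All poles are in the left half-plane. System is stable.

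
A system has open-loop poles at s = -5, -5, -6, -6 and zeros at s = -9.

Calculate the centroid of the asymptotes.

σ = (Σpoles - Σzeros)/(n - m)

σ = (Σpoles - Σzeros)/(n - m) = (-22 - (-9))/(4 - 1) = -13/3 = -4.33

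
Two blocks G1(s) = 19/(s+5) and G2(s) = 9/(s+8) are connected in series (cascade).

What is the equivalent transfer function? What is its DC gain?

Series: multiply transfer functions. G_eq = 19/(s+5) × 9/(s+8) = 171/((s+5)(s+8)). DC gain = 171/(5×8) = 4.275.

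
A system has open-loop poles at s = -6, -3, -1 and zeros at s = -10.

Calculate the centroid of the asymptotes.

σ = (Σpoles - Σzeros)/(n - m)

σ = (Σpoles - Σzeros)/(n - m) = (-10 - (-10))/(3 - 1) = 0/2 = 0.0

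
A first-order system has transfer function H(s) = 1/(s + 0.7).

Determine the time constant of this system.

For H(s) = 1/(s + 1/τ), the pole is at -1/τ = -0.7, so τ = 1/0.7 = 1.4286 s.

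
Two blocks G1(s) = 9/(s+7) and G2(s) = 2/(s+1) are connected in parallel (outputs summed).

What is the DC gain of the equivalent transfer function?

Parallel: G_eq = G1 + G2. DC gain = G1(0) + G2(0) = 9/7 + 2/1 = 1.2857 + 2 = 3.2857.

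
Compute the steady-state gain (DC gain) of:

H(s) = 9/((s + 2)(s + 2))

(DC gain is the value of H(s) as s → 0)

DC gain = H(0) = 9/(2 × 2) = 9/4 = 2.25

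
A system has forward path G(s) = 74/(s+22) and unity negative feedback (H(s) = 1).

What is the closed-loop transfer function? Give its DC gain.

T(s) = G/(1+GH) = [74/(s+22)] / [1 + 74/(s+22)] = 74/(s+22+74) = 74/(s+96). DC gain = 74/96 = 0.7708.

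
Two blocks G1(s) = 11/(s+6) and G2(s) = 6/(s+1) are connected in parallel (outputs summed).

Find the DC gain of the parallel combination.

Parallel: G_eq = G1 + G2. DC gain = G1(0) + G2(0) = 11/6 + 6/1 = 1.8333 + 6 = 7.8333.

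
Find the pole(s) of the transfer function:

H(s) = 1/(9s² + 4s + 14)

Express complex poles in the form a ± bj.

Discriminant = 4² - 4×9×14 = 16 - 504 = -488 < 0, so the poles are a complex conjugate pair s = (-4 ± j√488)/(2×9). Real part = -4/(2×9) = -4/18 ≈ -0.2222; imaginary part = ±√488/(2×9) ≈ 1.2273. Poles: s = -0.2222 ± 1.2273j.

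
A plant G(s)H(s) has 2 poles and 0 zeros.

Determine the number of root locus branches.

Root locus has n branches where n = number of poles = 2.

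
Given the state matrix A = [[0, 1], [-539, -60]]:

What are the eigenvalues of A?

det(A - λI) = λ² - (-60)λ + 539 = (λ - (-49))(λ - (-11)). Eigenvalues: -49, -11.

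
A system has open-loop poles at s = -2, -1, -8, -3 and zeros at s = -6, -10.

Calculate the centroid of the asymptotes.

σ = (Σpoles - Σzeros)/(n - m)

σ = (Σpoles - Σzeros)/(n - m) = (-14 - (-16))/(4 - 2) = 2/2 = 1.0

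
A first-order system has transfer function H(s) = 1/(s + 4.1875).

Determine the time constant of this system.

For H(s) = 1/(s + 1/τ), the pole is at -1/τ = -4.1875, so τ = 1/4.1875 = 0.2388 s.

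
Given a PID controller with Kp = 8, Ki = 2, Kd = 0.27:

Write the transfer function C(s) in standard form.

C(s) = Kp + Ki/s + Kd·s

Substituting values: C(s) = 8 + 2/s + 0.27s = (0.27s² + 8s + 2)/s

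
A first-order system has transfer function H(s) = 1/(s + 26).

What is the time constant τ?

For H(s) = 1/(s + 1/τ), the pole is at -1/τ = -26, so τ = 1/26 = 0.0385 s.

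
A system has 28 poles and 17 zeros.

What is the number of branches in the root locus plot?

Root locus has n branches where n = number of poles = 28.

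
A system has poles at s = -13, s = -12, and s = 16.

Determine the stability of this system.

Pole(s) at s = 16 are not in the left half-plane. System is unstable.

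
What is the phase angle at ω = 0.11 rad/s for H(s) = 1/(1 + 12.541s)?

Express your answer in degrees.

Phase = -arctan(ωτ) = -arctan(0.11 × 12.541) = -54.1°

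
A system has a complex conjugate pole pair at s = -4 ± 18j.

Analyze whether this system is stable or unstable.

Real part of poles is -4 (< 0, left half-plane). Stable.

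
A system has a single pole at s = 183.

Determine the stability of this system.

Pole at s = 183 is in the right half-plane. Unstable.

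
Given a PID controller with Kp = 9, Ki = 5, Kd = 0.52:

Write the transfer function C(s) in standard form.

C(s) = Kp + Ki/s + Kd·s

Substituting values: C(s) = 9 + 5/s + 0.52s = (0.52s² + 9s + 5)/s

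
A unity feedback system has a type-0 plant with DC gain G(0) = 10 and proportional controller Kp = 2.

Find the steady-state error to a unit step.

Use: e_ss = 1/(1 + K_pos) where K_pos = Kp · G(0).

K_pos = Kp · G(0) = 2 × 10 = 20. e_ss = 1/(1 + 20) = 0.0476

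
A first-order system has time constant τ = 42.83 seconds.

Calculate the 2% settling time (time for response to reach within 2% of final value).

For first-order system, 2% settling time ≈ 4τ = 4 × 42.83 = 171.32 s.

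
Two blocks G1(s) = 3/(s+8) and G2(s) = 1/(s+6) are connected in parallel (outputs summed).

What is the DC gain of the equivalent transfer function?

Parallel: G_eq = G1 + G2. DC gain = G1(0) + G2(0) = 3/8 + 1/6 = 0.375 + 0.1667 = 0.5417.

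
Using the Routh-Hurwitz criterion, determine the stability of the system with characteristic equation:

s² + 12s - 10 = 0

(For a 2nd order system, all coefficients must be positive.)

Coefficients: 1, 12, -10. c=-10 not positive, so system is unstable.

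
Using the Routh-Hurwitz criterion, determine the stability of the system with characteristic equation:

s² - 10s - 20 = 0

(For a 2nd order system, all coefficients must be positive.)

Coefficients: 1, -10, -20. b=-10, c=-20 not positive, so system is unstable.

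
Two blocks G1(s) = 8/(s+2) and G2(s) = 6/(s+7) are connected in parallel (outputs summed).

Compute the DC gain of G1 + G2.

Parallel: G_eq = G1 + G2. DC gain = G1(0) + G2(0) = 8/2 + 6/7 = 4 + 0.8571 = 4.8571.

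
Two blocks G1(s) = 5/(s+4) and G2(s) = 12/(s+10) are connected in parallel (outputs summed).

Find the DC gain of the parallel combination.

Parallel: G_eq = G1 + G2. DC gain = G1(0) + G2(0) = 5/4 + 12/10 = 1.25 + 1.2 = 2.45.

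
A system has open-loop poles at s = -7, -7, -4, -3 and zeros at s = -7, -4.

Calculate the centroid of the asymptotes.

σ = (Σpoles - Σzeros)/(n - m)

σ = (Σpoles - Σzeros)/(n - m) = (-21 - (-11))/(4 - 2) = -10/2 = -5.0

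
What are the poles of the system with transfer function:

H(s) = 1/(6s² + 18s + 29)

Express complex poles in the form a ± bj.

Discriminant = 18² - 4×6×29 = 324 - 696 = -372 < 0, so the poles are a complex conjugate pair s = (-18 ± j√372)/(2×6). Real part = -18/(2×6) = -18/12 = -1.5; imaginary part = ±√372/(2×6) ≈ 1.6073. Poles: s = -1.5 ± 1.6073j.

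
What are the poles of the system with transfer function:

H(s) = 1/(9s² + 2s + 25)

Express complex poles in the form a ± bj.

Discriminant = 2² - 4×9×25 = 4 - 900 = -896 < 0, so the poles are a complex conjugate pair s = (-2 ± j√896)/(2×9). Real part = -2/(2×9) = -2/18 ≈ -0.1111; imaginary part = ±√896/(2×9) ≈ 1.6630. Poles: s = -0.1111 ± 1.6630j.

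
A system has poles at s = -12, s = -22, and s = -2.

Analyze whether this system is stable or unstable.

All poles are in the left half-plane. System is stable.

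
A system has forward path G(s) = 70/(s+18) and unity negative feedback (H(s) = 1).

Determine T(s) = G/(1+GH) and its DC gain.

T(s) = G/(1+GH) = [70/(s+18)] / [1 + 70/(s+18)] = 70/(s+18+70) = 70/(s+88). DC gain = 70/88 = 0.7955.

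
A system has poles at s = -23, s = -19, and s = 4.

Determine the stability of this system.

Pole(s) at s = 4 are not in the left half-plane. System is unstable.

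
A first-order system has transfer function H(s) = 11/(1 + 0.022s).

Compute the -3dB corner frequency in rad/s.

Corner frequency = 1/τ = 1/0.022 = 45.455 rad/s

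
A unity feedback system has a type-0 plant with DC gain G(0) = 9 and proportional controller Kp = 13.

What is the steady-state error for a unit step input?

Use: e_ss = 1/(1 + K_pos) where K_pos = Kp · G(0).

K_pos = Kp · G(0) = 13 × 9 = 117. e_ss = 1/(1 + 117) = 0.0085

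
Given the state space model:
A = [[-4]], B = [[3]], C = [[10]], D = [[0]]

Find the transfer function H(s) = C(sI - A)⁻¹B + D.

(sI - A)⁻¹ = 1/(s + 4). H(s) = 10 × 3/(s + 4) + 0 = 30/(s + 4).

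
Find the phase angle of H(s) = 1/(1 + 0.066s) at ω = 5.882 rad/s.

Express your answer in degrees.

Phase = -arctan(ωτ) = -arctan(5.882 × 0.066) = -21.2°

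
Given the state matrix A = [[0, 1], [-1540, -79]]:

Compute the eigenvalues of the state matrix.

det(A - λI) = λ² - (-79)λ + 1540 = (λ - (-44))(λ - (-35)). Eigenvalues: -44, -35.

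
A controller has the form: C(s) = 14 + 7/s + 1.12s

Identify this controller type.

This is a Proportional-Integral-Derivative (PID) controller.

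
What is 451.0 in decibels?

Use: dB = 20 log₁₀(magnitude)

dB = 20 log₁₀(451.0) = 53.1 dB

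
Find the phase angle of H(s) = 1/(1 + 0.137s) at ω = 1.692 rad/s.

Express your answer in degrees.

Phase = -arctan(ωτ) = -arctan(1.692 × 0.137) = -13.1°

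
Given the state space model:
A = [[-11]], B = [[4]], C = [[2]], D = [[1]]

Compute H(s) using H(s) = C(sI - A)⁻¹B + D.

(sI - A)⁻¹ = 1/(s + 11). H(s) = 2×4/(s + 11) + 1 = (s + 19)/(s + 11).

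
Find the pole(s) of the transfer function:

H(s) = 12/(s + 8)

Pole is where denominator = 0: s + 8 = 0, so s = -8.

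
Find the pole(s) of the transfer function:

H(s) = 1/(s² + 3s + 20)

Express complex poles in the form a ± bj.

Discriminant = 3² - 4×1×20 = 9 - 80 = -71 < 0, so the poles are a complex conjugate pair s = (-3 ± j√71)/(2×1). Real part = -3/(2×1) = -3/2 = -1.5; imaginary part = ±√71/(2×1) ≈ 4.2131. Poles: s = -1.5 ± 4.2131j.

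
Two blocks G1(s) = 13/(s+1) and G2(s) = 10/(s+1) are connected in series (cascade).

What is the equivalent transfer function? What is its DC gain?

Series: multiply transfer functions. G_eq = 13/(s+1) × 10/(s+1) = 130/((s+1)(s+1)). DC gain = 130/(1×1) = 130.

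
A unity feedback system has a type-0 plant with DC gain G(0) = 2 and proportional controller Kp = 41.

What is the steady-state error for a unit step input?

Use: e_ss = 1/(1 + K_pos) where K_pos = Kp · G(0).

K_pos = Kp · G(0) = 41 × 2 = 82. e_ss = 1/(1 + 82) = 0.0120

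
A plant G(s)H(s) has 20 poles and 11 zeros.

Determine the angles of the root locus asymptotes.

n - m = 20 - 11 = 9. Angles: θk = (2k + 1)·180°/9 = 20°, 60°, 100°, 140°, 180°, 220°, 260°, 300°, 340°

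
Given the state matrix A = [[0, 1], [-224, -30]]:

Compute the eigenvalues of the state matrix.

det(A - λI) = λ² - (-30)λ + 224 = (λ - (-16))(λ - (-14)). Eigenvalues: -16, -14.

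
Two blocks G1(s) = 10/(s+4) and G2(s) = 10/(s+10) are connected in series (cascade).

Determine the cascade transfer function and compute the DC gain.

Series: multiply transfer functions. G_eq = 10/(s+4) × 10/(s+10) = 100/((s+4)(s+10)). DC gain = 100/(4×10) = 2.5.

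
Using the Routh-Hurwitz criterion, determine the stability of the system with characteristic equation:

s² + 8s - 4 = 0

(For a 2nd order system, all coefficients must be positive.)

Coefficients: 1, 8, -4. c=-4 not positive, so system is unstable.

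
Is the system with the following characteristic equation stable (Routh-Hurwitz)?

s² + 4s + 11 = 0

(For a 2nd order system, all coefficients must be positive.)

Coefficients: 1, 4, 11. All positive, so system is stable.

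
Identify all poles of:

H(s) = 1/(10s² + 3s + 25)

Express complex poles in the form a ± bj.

Discriminant = 3² - 4×10×25 = 9 - 1000 = -991 < 0, so the poles are a complex conjugate pair s = (-3 ± j√991)/(2×10). Real part = -3/(2×10) = -3/20 = -0.15; imaginary part = ±√991/(2×10) ≈ 1.5740. Poles: s = -0.15 ± 1.5740j.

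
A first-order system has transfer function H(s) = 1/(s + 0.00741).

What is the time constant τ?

For H(s) = 1/(s + 1/τ), the pole is at -1/τ = -0.00741, so τ = 1/0.00741 = 135 s.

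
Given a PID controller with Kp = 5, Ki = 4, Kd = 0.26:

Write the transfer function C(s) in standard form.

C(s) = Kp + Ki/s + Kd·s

Substituting values: C(s) = 5 + 4/s + 0.26s = (0.26s² + 5s + 4)/s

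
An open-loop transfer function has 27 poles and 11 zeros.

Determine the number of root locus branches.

Root locus has n branches where n = number of poles = 27.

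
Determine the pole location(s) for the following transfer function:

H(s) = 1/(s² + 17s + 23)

Discriminant = 17² - 4×1×23 = 289 - 92 = 197 > 0, so two distinct real poles. Using quadratic formula: s = (-17 ± √197)/(2×1) = (-17 ± √197)/2, with √197 ≈ 14.0357. s₁ ≈ -1.4822, s₂ ≈ -15.5178. Poles: s₁ = -1.4822, s₂ = -15.5178.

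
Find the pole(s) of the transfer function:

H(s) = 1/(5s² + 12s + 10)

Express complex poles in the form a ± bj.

Discriminant = 12² - 4×5×10 = 144 - 200 = -56 < 0, so the poles are a complex conjugate pair s = (-12 ± j√56)/(2×5). Real part = -12/(2×5) = -12/10 = -1.2; imaginary part = ±√56/(2×5) ≈ 0.7483. Poles: s = -1.2 ± 0.7483j.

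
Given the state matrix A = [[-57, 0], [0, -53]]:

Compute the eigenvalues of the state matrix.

For diagonal matrix, eigenvalues are diagonal entries: λ₁ = -57, λ₂ = -53.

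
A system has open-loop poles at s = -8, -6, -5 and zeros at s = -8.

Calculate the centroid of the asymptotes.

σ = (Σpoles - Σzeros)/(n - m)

σ = (Σpoles - Σzeros)/(n - m) = (-19 - (-8))/(3 - 1) = -11/2 = -5.5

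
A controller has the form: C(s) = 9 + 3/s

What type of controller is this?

This is a Proportional-Integral (PI) controller.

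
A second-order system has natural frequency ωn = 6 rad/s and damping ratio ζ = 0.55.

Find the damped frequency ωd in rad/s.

ωd = ωn√(1 - ζ²) = 6√(1 - 0.55²) = 5.01 rad/s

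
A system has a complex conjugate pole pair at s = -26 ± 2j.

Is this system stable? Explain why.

Real part of poles is -26 (< 0, left half-plane). Stable.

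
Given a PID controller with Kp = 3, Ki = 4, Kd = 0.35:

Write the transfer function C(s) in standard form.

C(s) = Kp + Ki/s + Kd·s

Substituting values: C(s) = 3 + 4/s + 0.35s = (0.35s² + 3s + 4)/s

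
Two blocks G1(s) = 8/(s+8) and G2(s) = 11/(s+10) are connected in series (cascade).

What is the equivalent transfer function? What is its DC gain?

Series: multiply transfer functions. G_eq = 8/(s+8) × 11/(s+10) = 88/((s+8)(s+10)). DC gain = 88/(8×10) = 1.1.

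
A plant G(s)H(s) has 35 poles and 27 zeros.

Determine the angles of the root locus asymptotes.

n - m = 35 - 27 = 8. Angles: θk = (2k + 1)·180°/8 = 22.5°, 67.5°, 112.5°, 157.5°, 202.5°, 247.5°, 292.5°, 337.5°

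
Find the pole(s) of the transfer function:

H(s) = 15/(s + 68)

Pole is where denominator = 0: s + 68 = 0, so s = -68.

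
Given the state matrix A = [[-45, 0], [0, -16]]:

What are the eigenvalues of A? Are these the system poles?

For diagonal matrix, eigenvalues are diagonal entries: λ₁ = -45, λ₂ = -16. Eigenvalues of A = system poles.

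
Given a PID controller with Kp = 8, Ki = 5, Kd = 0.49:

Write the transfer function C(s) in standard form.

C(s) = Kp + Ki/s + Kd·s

Substituting values: C(s) = 8 + 5/s + 0.49s = (0.49s² + 8s + 5)/s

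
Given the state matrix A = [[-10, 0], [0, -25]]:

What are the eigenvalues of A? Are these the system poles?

For diagonal matrix, eigenvalues are diagonal entries: λ₁ = -10, λ₂ = -25. Eigenvalues of A = system poles.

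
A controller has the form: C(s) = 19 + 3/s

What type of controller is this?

This is a Proportional-Integral (PI) controller.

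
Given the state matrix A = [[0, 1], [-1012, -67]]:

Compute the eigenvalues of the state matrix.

det(A - λI) = λ² - (-67)λ + 1012 = (λ - (-44))(λ - (-23)). Eigenvalues: -44, -23.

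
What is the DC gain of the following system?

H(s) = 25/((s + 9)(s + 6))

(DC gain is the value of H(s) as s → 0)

DC gain = H(0) = 25/(9 × 6) = 25/54 = 0.4630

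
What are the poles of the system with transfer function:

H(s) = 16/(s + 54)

Pole is where denominator = 0: s + 54 = 0, so s = -54.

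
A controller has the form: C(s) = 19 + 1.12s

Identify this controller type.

This is a Proportional-Derivative (PD) controller.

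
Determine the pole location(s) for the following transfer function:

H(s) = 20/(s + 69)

Pole is where denominator = 0: s + 69 = 0, so s = -69.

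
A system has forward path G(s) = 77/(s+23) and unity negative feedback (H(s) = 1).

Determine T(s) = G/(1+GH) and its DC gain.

T(s) = G/(1+GH) = [77/(s+23)] / [1 + 77/(s+23)] = 77/(s+23+77) = 77/(s+100). DC gain = 77/100 = 0.77.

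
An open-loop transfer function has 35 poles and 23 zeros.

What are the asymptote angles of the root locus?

n - m = 35 - 23 = 12. Angles: θk = (2k + 1)·180°/12 = 15°, 45°, 75°, 105°, 135°, 165°, 195°, 225°, 255°, 285°, 315°, 345°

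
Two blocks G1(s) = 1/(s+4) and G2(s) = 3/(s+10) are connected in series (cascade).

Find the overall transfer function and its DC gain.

Series: multiply transfer functions. G_eq = 1/(s+4) × 3/(s+10) = 3/((s+4)(s+10)). DC gain = 3/(4×10) = 0.075.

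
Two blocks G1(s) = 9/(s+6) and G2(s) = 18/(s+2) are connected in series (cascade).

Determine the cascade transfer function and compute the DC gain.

Series: multiply transfer functions. G_eq = 9/(s+6) × 18/(s+2) = 162/((s+6)(s+2)). DC gain = 162/(6×2) = 13.5.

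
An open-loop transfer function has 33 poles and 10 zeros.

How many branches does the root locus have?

Root locus has n branches where n = number of poles = 33.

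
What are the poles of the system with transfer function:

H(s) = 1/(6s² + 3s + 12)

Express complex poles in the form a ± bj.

Discriminant = 3² - 4×6×12 = 9 - 288 = -279 < 0, so the poles are a complex conjugate pair s = (-3 ± j√279)/(2×6). Real part = -3/(2×6) = -3/12 = -0.25; imaginary part = ±√279/(2×6) ≈ 1.3919. Poles: s = -0.25 ± 1.3919j.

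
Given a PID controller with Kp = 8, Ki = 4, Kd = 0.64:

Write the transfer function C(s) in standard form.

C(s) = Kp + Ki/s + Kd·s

Substituting values: C(s) = 8 + 4/s + 0.64s = (0.64s² + 8s + 4)/s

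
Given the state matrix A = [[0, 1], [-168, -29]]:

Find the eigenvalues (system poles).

det(A - λI) = λ² - (-29)λ + 168 = (λ - (-21))(λ - (-8)). Eigenvalues: -21, -8.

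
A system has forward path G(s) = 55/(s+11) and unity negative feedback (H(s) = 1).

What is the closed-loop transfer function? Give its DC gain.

T(s) = G/(1+GH) = [55/(s+11)] / [1 + 55/(s+11)] = 55/(s+11+55) = 55/(s+66). DC gain = 55/66 = 0.8333.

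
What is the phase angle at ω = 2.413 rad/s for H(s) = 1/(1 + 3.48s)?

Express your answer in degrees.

Phase = -arctan(ωτ) = -arctan(2.413 × 3.48) = -83.2°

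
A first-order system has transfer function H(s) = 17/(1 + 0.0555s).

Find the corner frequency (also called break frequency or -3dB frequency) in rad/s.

Corner frequency = 1/τ = 1/0.0555 = 18.018 rad/s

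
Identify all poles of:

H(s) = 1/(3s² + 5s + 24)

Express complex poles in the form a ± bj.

Discriminant = 5² - 4×3×24 = 25 - 288 = -263 < 0, so the poles are a complex conjugate pair s = (-5 ± j√263)/(2×3). Real part = -5/(2×3) = -5/6 ≈ -0.8333; imaginary part = ±√263/(2×3) ≈ 2.7029. Poles: s = -0.8333 ± 2.7029j.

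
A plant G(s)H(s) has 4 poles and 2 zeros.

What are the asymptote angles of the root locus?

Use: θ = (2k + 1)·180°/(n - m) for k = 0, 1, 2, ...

n - m = 4 - 2 = 2. Angles: θk = (2k + 1)·180°/2 = 90°, 270°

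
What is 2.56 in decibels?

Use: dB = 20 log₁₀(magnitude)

dB = 20 log₁₀(2.56) = 8.2 dB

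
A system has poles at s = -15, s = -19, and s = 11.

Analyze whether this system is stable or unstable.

Pole(s) at s = 11 are not in the left half-plane. System is unstable.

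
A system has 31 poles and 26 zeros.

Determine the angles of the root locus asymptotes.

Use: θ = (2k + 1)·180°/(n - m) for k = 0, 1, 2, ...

n - m = 31 - 26 = 5. Angles: θk = (2k + 1)·180°/5 = 36°, 108°, 180°, 252°, 324°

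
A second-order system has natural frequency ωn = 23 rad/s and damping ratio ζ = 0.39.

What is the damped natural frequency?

ωd = ωn√(1 - ζ²) = 23√(1 - 0.39²) = 21.18 rad/s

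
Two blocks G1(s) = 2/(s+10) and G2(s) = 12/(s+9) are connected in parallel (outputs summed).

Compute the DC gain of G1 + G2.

Parallel: G_eq = G1 + G2. DC gain = G1(0) + G2(0) = 2/10 + 12/9 = 0.2 + 1.3333 = 1.5333.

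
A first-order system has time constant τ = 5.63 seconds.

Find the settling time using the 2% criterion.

For first-order system, 2% settling time ≈ 4τ = 4 × 5.63 = 22.52 s.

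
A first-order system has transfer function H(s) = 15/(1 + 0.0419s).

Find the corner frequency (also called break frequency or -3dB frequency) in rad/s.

Corner frequency = 1/τ = 1/0.0419 = 23.866 rad/s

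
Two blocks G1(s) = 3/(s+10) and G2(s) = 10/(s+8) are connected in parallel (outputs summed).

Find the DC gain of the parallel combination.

Parallel: G_eq = G1 + G2. DC gain = G1(0) + G2(0) = 3/10 + 10/8 = 0.3 + 1.25 = 1.55.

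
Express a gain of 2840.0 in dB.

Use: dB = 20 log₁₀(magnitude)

dB = 20 log₁₀(2840.0) = 69.1 dB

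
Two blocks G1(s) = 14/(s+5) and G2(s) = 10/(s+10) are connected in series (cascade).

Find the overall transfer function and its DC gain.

Series: multiply transfer functions. G_eq = 14/(s+5) × 10/(s+10) = 140/((s+5)(s+10)). DC gain = 140/(5×10) = 2.8.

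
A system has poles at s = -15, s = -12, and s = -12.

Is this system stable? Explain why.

All poles are in the left half-plane. System is stable.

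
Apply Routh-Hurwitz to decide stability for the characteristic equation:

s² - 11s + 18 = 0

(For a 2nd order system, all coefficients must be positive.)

Coefficients: 1, -11, 18. b=-11 not positive, so system is unstable.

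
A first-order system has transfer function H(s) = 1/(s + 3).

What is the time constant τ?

For H(s) = 1/(s + 1/τ), the pole is at -1/τ = -3, so τ = 1/3 = 0.3333 s.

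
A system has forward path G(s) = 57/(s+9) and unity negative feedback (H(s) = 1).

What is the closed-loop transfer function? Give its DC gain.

T(s) = G/(1+GH) = [57/(s+9)] / [1 + 57/(s+9)] = 57/(s+9+57) = 57/(s+66). DC gain = 57/66 = 0.8636.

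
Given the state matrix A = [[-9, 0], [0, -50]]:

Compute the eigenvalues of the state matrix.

For diagonal matrix, eigenvalues are diagonal entries: λ₁ = -9, λ₂ = -50.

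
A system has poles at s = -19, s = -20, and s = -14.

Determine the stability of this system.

All poles are in the left half-plane. System is stable.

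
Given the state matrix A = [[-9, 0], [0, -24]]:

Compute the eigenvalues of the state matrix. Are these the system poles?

For diagonal matrix, eigenvalues are diagonal entries: λ₁ = -9, λ₂ = -24. Eigenvalues of A = system poles.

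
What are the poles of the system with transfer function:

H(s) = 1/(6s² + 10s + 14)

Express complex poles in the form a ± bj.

Discriminant = 10² - 4×6×14 = 100 - 336 = -236 < 0, so the poles are a complex conjugate pair s = (-10 ± j√236)/(2×6). Real part = -10/(2×6) = -10/12 ≈ -0.8333; imaginary part = ±√236/(2×6) ≈ 1.2802. Poles: s = -0.8333 ± 1.2802j.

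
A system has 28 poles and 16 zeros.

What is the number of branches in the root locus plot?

Root locus has n branches where n = number of poles = 28.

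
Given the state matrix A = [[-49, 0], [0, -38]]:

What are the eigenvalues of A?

For diagonal matrix, eigenvalues are diagonal entries: λ₁ = -49, λ₂ = -38.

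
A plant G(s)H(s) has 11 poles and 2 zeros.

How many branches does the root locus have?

Root locus has n branches where n = number of poles = 11.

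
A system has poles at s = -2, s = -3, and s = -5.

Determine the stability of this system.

All poles are in the left half-plane. System is stable.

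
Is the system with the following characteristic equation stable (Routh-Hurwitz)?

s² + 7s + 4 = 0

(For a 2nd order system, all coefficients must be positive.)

Coefficients: 1, 7, 4. All positive, so system is stable.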